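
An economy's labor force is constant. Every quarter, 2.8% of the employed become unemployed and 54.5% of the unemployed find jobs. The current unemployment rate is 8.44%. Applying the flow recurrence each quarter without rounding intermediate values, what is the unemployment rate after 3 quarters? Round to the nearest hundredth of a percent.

Unemployment rate after three quarters ≈ 5.16%.

With a fixed labor force, u_{t+1} = u_t + s·(1−u_t) − f·u_t = u_t·(1−s−f) + s.
Here 1−s−f = 0.427 and s = 0.028.
u_1 = 0.084400 × 0.427 + 0.028 = 0.064039.
u_2 = 0.064039 × 0.427 + 0.028 = 0.055345.
u_3 = 0.055345 × 0.427 + 0.028 = 0.051632.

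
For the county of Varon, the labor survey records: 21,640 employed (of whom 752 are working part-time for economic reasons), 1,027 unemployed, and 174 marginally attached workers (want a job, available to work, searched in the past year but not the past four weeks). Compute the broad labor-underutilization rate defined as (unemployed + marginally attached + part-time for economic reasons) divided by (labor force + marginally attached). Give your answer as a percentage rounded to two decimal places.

Broad underutilization rate ≈ 8.55%.

Labor force = 21,640 + 1,027 = 22,667.
Numerator = 1,027 + 174 + 752 = 1,953.
Denominator = 22,667 + 174 = 22,841.
Broad rate = 1,953 / 22,841 = 8.55%.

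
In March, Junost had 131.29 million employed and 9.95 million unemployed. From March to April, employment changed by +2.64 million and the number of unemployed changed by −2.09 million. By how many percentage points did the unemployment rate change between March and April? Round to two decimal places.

March: labor force = 131.29 + 9.95 = 141.24; u = 9.95/141.24 = 7.04%.
April: labor force = 133.93 + 7.86 = 141.79; u = 7.86/141.79 = 5.54%.
Change = 5.54% − 7.04% = −1.50 pp.

The unemployment rate changed by −1.50 percentage points.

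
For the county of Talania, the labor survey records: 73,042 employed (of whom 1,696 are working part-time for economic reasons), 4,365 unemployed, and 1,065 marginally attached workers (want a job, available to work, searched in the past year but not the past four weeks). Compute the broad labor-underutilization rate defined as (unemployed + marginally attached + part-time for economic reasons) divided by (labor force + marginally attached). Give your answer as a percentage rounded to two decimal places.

Labor force = 73,042 + 4,365 = 77,407.
Numerator = 4,365 + 1,065 + 1,696 = 7,126.
Denominator = 77,407 + 1,065 = 78,472.
Broad rate = 7,126 / 78,472 = 9.08%.

Broad underutilization rate ≈ 9.08%.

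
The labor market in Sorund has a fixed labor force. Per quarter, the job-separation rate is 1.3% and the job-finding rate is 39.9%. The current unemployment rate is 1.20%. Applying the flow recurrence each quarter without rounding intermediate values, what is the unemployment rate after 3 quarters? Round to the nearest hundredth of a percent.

With a fixed labor force, u_{t+1} = u_t + s·(1−u_t) − f·u_t = u_t·(1−s−f) + s.
Here 1−s−f = 0.588 and s = 0.013.
u_1 = 0.012000 × 0.588 + 0.013 = 0.020056.
u_2 = 0.020056 × 0.588 + 0.013 = 0.024793.
u_3 = 0.024793 × 0.588 + 0.013 = 0.027578.

Unemployment rate after three quarters ≈ 2.76%.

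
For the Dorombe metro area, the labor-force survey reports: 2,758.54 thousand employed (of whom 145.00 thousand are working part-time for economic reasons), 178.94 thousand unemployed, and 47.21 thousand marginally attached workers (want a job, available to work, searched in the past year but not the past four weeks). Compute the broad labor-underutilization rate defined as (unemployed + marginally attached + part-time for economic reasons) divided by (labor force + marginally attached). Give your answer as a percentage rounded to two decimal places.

Labor force = 2,758.54 + 178.94 = 2,937.48 thousand.
Numerator = 178.94 + 47.21 + 145.00 = 371.15 thousand.
Denominator = 2,937.48 + 47.21 = 2,984.69 thousand.
Broad rate = 371.15 / 2,984.69 = 12.44%.

Broad underutilization rate ≈ 12.44%.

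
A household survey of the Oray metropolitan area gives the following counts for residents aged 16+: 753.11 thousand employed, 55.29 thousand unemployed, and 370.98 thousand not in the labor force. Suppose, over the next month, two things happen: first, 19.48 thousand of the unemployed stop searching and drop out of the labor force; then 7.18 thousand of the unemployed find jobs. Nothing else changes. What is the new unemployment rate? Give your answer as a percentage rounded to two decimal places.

New unemployment rate ≈ 3.63%.

Initially, labor force = 753.11 + 55.29 = 808.40 thousand, so u = 55.29/808.40 = 6.84%.
After the first change, unemployed and labor force both fall by 19.48 → E = 753.11, U = 35.81, labor force = 788.92 thousand.
After the second change, unemployed falls and employed rises by 7.18; labor force unchanged → E = 760.29, U = 28.63, labor force = 788.92 thousand.
New unemployment rate = 28.63 / 788.92 = 3.63%.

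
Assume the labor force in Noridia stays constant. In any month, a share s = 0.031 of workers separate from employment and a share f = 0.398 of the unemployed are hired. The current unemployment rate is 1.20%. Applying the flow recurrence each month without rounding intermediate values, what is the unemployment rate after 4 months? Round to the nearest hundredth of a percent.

Unemployment rate after four months ≈ 6.59%.

With a fixed labor force, u_{t+1} = u_t + s·(1−u_t) − f·u_t = u_t·(1−s−f) + s.
Here 1−s−f = 0.571 and s = 0.031.
u_1 = 0.012000 × 0.571 + 0.031 = 0.037852.
u_2 = 0.037852 × 0.571 + 0.031 = 0.052613.
u_3 = 0.052613 × 0.571 + 0.031 = 0.061042.
u_4 = 0.061042 × 0.571 + 0.031 = 0.065855.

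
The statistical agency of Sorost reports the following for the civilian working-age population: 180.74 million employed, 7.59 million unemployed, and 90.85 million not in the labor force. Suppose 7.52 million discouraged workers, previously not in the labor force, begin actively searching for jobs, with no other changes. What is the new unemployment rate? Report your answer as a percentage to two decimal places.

New unemployment rate ≈ 7.72%.

Initially, labor force = 180.74 + 7.59 = 188.33 million, so u = 7.59/188.33 = 4.03%.
After the change, unemployed and labor force both rise by 7.52 → E = 180.74, U = 15.11, labor force = 195.85 million.
New unemployment rate = 15.11 / 195.85 = 7.72%.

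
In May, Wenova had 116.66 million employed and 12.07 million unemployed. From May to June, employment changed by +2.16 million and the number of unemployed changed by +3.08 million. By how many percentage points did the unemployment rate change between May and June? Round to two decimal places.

May: labor force = 116.66 + 12.07 = 128.73; u = 12.07/128.73 = 9.38%.
June: labor force = 118.82 + 15.15 = 133.97; u = 15.15/133.97 = 11.31%.
Change = 11.31% − 9.38% = +1.93 pp.

The unemployment rate changed by +1.93 percentage points.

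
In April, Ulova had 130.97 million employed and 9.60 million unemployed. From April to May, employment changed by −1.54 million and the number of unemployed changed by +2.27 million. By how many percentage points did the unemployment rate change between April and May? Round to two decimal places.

The unemployment rate changed by +1.57 percentage points.

April: labor force = 130.97 + 9.60 = 140.57; u = 9.60/140.57 = 6.83%.
May: labor force = 129.43 + 11.87 = 141.30; u = 11.87/141.30 = 8.40%.
Change = 8.40% − 6.83% = +1.57 pp.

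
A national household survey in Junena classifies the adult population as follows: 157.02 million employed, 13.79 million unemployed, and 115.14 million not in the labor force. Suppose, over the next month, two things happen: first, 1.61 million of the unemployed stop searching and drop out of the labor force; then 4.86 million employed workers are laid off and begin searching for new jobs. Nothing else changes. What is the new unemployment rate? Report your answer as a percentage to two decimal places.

Initially, labor force = 157.02 + 13.79 = 170.81 million, so u = 13.79/170.81 = 8.07%.
After the first change, unemployed and labor force both fall by 1.61 → E = 157.02, U = 12.18, labor force = 169.20 million.
After the second change, employed falls and unemployed rises by 4.86; labor force unchanged → E = 152.16, U = 17.04, labor force = 169.20 million.
New unemployment rate = 17.04 / 169.20 = 10.07%.

New unemployment rate ≈ 10.07%.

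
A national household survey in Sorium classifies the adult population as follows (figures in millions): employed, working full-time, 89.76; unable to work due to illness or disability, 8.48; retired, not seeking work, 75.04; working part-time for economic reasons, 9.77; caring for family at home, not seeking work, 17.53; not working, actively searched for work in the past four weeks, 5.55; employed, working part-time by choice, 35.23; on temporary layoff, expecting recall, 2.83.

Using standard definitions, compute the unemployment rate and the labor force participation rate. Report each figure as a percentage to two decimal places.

Unemployment rate ≈ 5.85%; labor force participation rate ≈ 58.62%.

Employed = 89.76 + 9.77 + 35.23 = 134.76 million (anyone who worked, including part-time for economic reasons, counts as employed).
Unemployed = 5.55 + 2.83 = 8.38 million (jobless and actively searching, or on temporary layoff).
Labor force = 134.76 + 8.38 = 143.14 million.
Not in labor force = 8.48 + 75.04 + 17.53 = 101.05 million (those not working and not actively searching are outside the labor force).
Civilian working-age population = 143.14 + 101.05 = 244.19 million.
Unemployment rate = 8.38 / 143.14 = 5.85%.
Labor force participation rate = 143.14 / 244.19 = 58.62%.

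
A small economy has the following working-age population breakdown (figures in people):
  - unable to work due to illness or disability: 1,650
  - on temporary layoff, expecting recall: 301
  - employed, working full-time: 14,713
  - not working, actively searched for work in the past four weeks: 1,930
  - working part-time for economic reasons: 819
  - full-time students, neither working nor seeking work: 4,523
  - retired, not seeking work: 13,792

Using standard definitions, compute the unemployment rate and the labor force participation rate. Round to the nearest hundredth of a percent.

Unemployment rate ≈ 12.56%; labor force participation rate ≈ 47.08%.

Employed = 14,713 + 819 = 15,532 (anyone who worked, including part-time for economic reasons, counts as employed).
Unemployed = 301 + 1,930 = 2,231 (jobless and actively searching, or on temporary layoff).
Labor force = 15,532 + 2,231 = 17,763.
Not in labor force = 1,650 + 4,523 + 13,792 = 19,965 (those not working and not actively searching are outside the labor force).
Civilian working-age population = 17,763 + 19,965 = 37,728.
Unemployment rate = 2,231 / 17,763 = 12.56%.
Labor force participation rate = 17,763 / 37,728 = 47.08%.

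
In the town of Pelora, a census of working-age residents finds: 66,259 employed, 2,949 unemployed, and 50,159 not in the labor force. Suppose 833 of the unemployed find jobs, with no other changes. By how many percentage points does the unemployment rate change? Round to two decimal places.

The unemployment rate changes by −1.20 percentage points.

Initially, labor force = 66,259 + 2,949 = 69,208, so u = 2,949/69,208 = 4.26%.
After the change, unemployed falls and employed rises by 833; labor force unchanged → E = 67,092, U = 2,116, labor force = 69,208.
New unemployment rate = 2,116 / 69,208 = 3.06%.
Change = 3.06% − 4.26% = −1.20 percentage points.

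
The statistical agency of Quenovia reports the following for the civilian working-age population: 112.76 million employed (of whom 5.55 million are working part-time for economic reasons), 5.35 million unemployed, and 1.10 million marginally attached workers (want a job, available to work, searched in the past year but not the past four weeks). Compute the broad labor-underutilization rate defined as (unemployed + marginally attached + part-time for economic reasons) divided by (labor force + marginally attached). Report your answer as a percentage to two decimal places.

Labor force = 112.76 + 5.35 = 118.11 million.
Numerator = 5.35 + 1.10 + 5.55 = 12.00 million.
Denominator = 118.11 + 1.10 = 119.21 million.
Broad rate = 12.00 / 119.21 = 10.07%.

Broad underutilization rate ≈ 10.07%.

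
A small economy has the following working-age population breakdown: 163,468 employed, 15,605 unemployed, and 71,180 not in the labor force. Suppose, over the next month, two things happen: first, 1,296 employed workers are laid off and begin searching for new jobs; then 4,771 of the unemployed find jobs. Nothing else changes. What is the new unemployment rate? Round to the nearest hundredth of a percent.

New unemployment rate ≈ 6.77%.

Initially, labor force = 163,468 + 15,605 = 179,073, so u = 15,605/179,073 = 8.71%.
After the first change, employed falls and unemployed rises by 1,296; labor force unchanged → E = 162,172, U = 16,901, labor force = 179,073.
After the second change, unemployed falls and employed rises by 4,771; labor force unchanged → E = 166,943, U = 12,130, labor force = 179,073.
New unemployment rate = 12,130 / 179,073 = 6.77%.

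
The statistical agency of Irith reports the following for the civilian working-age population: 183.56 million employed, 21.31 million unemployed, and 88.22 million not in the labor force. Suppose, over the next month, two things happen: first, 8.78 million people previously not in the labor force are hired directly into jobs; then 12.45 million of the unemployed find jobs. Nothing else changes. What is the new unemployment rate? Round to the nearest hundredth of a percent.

New unemployment rate ≈ 4.15%.

Initially, labor force = 183.56 + 21.31 = 204.87 million, so u = 21.31/204.87 = 10.40%.
After the first change, employed and labor force both rise by 8.78; unemployed unchanged → E = 192.34, U = 21.31, labor force = 213.65 million.
After the second change, unemployed falls and employed rises by 12.45; labor force unchanged → E = 204.79, U = 8.86, labor force = 213.65 million.
New unemployment rate = 8.86 / 213.65 = 4.15%.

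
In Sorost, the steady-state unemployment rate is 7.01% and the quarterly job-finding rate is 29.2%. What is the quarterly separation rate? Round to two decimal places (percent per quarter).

Separation rate ≈ 2.20% per quarter.

From u* = s/(s+f): s = u·f/(1−u).
s = 0.0701 × 29.2 / (1 − 0.0701) = 2.0469 / 0.9299 ≈ 2.20% per quarter.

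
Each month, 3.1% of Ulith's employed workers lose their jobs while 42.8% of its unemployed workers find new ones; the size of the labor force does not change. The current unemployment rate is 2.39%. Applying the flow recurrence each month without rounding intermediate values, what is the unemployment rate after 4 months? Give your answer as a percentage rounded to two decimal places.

With a fixed labor force, u_{t+1} = u_t + s·(1−u_t) − f·u_t = u_t·(1−s−f) + s.
Here 1−s−f = 0.541 and s = 0.031.
u_1 = 0.023900 × 0.541 + 0.031 = 0.043930.
u_2 = 0.043930 × 0.541 + 0.031 = 0.054766.
u_3 = 0.054766 × 0.541 + 0.031 = 0.060628.
u_4 = 0.060628 × 0.541 + 0.031 = 0.063800.

Unemployment rate after four months ≈ 6.38%.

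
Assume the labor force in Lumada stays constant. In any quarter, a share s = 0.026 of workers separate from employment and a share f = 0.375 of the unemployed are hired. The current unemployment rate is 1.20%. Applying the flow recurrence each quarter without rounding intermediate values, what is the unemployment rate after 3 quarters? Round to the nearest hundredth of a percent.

Unemployment rate after three quarters ≈ 5.35%.

With a fixed labor force, u_{t+1} = u_t + s·(1−u_t) − f·u_t = u_t·(1−s−f) + s.
Here 1−s−f = 0.599 and s = 0.026.
u_1 = 0.012000 × 0.599 + 0.026 = 0.033188.
u_2 = 0.033188 × 0.599 + 0.026 = 0.045880.
u_3 = 0.045880 × 0.599 + 0.026 = 0.053482.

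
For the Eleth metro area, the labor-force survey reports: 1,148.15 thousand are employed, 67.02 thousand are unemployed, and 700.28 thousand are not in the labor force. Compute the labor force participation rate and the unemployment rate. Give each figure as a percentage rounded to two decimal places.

Labor force = employed + unemployed = 1,148.15 + 67.02 = 1,215.17 thousand.
Working-age population = 1,215.17 + 700.28 = 1,915.45 thousand.
Unemployment rate = 67.02 / 1,215.17 = 5.52%.
Labor force participation rate = 1,215.17 / 1,915.45 = 63.44%.

Labor force participation rate ≈ 63.44%; unemployment rate ≈ 5.52%.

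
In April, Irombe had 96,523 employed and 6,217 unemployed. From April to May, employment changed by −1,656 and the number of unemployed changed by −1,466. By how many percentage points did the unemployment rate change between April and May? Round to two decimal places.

The unemployment rate changed by −1.28 percentage points.

April: labor force = 96,523 + 6,217 = 102,740; u = 6,217/102,740 = 6.05%.
May: labor force = 94,867 + 4,751 = 99,618; u = 4,751/99,618 = 4.77%.
Change = 4.77% − 6.05% = −1.28 pp.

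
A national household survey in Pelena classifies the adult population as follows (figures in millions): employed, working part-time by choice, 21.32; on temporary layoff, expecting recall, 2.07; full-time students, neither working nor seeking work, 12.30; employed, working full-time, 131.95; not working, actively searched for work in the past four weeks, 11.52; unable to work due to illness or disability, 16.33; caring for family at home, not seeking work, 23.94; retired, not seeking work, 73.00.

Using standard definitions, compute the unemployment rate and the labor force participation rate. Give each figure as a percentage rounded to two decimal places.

Unemployment rate ≈ 8.14%; labor force participation rate ≈ 57.06%.

Employed = 21.32 + 131.95 = 153.27 million.
Unemployed = 2.07 + 11.52 = 13.59 million (jobless and actively searching, or on temporary layoff).
Labor force = 153.27 + 13.59 = 166.86 million.
Not in labor force = 12.30 + 16.33 + 23.94 + 73.00 = 125.57 million (those not working and not actively searching are outside the labor force).
Civilian working-age population = 166.86 + 125.57 = 292.43 million.
Unemployment rate = 13.59 / 166.86 = 8.14%.
Labor force participation rate = 166.86 / 292.43 = 57.06%.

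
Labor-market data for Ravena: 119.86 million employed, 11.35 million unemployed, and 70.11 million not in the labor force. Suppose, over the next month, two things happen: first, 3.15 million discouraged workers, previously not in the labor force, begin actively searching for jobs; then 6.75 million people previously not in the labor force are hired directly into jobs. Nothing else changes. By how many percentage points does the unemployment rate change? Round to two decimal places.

Initially, labor force = 119.86 + 11.35 = 131.21 million, so u = 11.35/131.21 = 8.65%.
After the first change, unemployed and labor force both rise by 3.15 → E = 119.86, U = 14.50, labor force = 134.36 million.
After the second change, employed and labor force both rise by 6.75; unemployed unchanged → E = 126.61, U = 14.50, labor force = 141.11 million.
New unemployment rate = 14.50 / 141.11 = 10.28%.
Change = 10.28% − 8.65% = +1.63 percentage points.

The unemployment rate changes by +1.63 percentage points.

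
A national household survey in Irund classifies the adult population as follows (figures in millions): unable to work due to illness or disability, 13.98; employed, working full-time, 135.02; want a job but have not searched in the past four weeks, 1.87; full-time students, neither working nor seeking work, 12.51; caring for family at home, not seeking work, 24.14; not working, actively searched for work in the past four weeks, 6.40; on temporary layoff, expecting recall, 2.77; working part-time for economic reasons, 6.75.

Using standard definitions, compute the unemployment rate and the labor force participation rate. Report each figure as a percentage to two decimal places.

Unemployment rate ≈ 6.08%; labor force participation rate ≈ 74.19%.

Employed = 135.02 + 6.75 = 141.77 million (anyone who worked, including part-time for economic reasons, counts as employed).
Unemployed = 6.40 + 2.77 = 9.17 million (jobless and actively searching, or on temporary layoff).
Labor force = 141.77 + 9.17 = 150.94 million.
Not in labor force = 13.98 + 1.87 + 12.51 + 24.14 = 52.50 million (those not working and not actively searching are outside the labor force — including those who want a job but have given up searching).
Civilian working-age population = 150.94 + 52.50 = 203.44 million.
Unemployment rate = 9.17 / 150.94 = 6.08%.
Labor force participation rate = 150.94 / 203.44 = 74.19%.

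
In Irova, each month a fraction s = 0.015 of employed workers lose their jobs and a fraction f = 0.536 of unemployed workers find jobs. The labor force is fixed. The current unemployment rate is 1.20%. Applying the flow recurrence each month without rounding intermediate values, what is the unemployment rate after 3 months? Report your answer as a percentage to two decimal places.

With a fixed labor force, u_{t+1} = u_t + s·(1−u_t) − f·u_t = u_t·(1−s−f) + s.
Here 1−s−f = 0.449 and s = 0.015.
u_1 = 0.012000 × 0.449 + 0.015 = 0.020388.
u_2 = 0.020388 × 0.449 + 0.015 = 0.024154.
u_3 = 0.024154 × 0.449 + 0.015 = 0.025845.

Unemployment rate after three months ≈ 2.58%.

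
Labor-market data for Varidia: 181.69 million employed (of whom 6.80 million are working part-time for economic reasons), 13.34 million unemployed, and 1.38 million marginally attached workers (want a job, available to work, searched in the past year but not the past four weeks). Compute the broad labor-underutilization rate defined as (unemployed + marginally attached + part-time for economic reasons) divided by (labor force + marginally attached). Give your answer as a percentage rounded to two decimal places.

Labor force = 181.69 + 13.34 = 195.03 million.
Numerator = 13.34 + 1.38 + 6.80 = 21.52 million.
Denominator = 195.03 + 1.38 = 196.41 million.
Broad rate = 21.52 / 196.41 = 10.96%.

Broad underutilization rate ≈ 10.96%.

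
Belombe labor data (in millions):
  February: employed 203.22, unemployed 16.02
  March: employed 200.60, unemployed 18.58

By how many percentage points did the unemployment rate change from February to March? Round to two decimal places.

February: labor force = 203.22 + 16.02 = 219.24; u = 16.02/219.24 = 7.31%.
March: labor force = 200.60 + 18.58 = 219.18; u = 18.58/219.18 = 8.48%.
Change = 8.48% − 7.31% = +1.17 pp.

The unemployment rate changed by +1.17 percentage points.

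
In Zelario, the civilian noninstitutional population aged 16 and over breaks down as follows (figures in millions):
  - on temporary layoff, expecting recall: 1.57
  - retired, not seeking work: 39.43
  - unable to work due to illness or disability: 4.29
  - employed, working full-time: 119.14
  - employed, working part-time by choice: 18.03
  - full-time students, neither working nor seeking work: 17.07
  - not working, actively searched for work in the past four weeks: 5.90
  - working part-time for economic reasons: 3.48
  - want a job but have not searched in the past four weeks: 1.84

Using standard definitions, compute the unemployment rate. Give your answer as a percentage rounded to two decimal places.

Unemployment rate ≈ 5.04%.

Employed = 119.14 + 18.03 + 3.48 = 140.65 million (anyone who worked, including part-time for economic reasons, counts as employed).
Unemployed = 1.57 + 5.90 = 7.47 million (jobless and actively searching, or on temporary layoff).
Labor force = 140.65 + 7.47 = 148.12 million.
Unemployment rate = 7.47 / 148.12 = 5.04%.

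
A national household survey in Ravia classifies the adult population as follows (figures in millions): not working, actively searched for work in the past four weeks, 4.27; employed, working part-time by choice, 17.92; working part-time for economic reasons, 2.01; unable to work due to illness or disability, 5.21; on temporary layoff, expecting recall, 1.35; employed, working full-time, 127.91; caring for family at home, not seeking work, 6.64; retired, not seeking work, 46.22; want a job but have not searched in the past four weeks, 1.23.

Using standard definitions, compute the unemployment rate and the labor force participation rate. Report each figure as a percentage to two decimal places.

Unemployment rate ≈ 3.66%; labor force participation rate ≈ 72.13%.

Employed = 17.92 + 2.01 + 127.91 = 147.84 million (anyone who worked, including part-time for economic reasons, counts as employed).
Unemployed = 4.27 + 1.35 = 5.62 million (jobless and actively searching, or on temporary layoff).
Labor force = 147.84 + 5.62 = 153.46 million.
Not in labor force = 5.21 + 6.64 + 46.22 + 1.23 = 59.30 million (those not working and not actively searching are outside the labor force — including those who want a job but have given up searching).
Civilian working-age population = 153.46 + 59.30 = 212.76 million.
Unemployment rate = 5.62 / 153.46 = 3.66%.
Labor force participation rate = 153.46 / 212.76 = 72.13%.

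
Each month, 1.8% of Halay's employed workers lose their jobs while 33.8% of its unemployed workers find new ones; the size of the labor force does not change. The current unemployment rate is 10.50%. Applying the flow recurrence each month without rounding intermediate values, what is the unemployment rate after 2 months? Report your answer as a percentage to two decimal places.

Unemployment rate after two months ≈ 7.31%.

With a fixed labor force, u_{t+1} = u_t + s·(1−u_t) − f·u_t = u_t·(1−s−f) + s.
Here 1−s−f = 0.644 and s = 0.018.
u_1 = 0.105000 × 0.644 + 0.018 = 0.085620.
u_2 = 0.085620 × 0.644 + 0.018 = 0.073139.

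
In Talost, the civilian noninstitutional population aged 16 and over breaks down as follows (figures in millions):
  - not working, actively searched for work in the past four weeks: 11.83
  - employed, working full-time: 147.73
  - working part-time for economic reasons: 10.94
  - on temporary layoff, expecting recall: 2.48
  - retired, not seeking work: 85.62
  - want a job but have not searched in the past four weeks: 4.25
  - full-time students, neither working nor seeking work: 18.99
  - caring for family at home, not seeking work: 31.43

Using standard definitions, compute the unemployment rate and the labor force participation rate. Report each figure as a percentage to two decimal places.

Unemployment rate ≈ 8.27%; labor force participation rate ≈ 55.22%.

Employed = 147.73 + 10.94 = 158.67 million (anyone who worked, including part-time for economic reasons, counts as employed).
Unemployed = 11.83 + 2.48 = 14.31 million (jobless and actively searching, or on temporary layoff).
Labor force = 158.67 + 14.31 = 172.98 million.
Not in labor force = 85.62 + 4.25 + 18.99 + 31.43 = 140.29 million (those not working and not actively searching are outside the labor force — including those who want a job but have given up searching).
Civilian working-age population = 172.98 + 140.29 = 313.27 million.
Unemployment rate = 14.31 / 172.98 = 8.27%.
Labor force participation rate = 172.98 / 313.27 = 55.22%.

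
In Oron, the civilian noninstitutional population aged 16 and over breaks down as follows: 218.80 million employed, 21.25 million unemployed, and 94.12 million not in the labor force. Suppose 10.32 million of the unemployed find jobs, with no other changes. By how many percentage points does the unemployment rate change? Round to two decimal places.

The unemployment rate changes by −4.30 percentage points.

Initially, labor force = 218.80 + 21.25 = 240.05 million, so u = 21.25/240.05 = 8.85%.
After the change, unemployed falls and employed rises by 10.32; labor force unchanged → E = 229.12, U = 10.93, labor force = 240.05 million.
New unemployment rate = 10.93 / 240.05 = 4.55%.
Change = 4.55% − 8.85% = −4.30 percentage points.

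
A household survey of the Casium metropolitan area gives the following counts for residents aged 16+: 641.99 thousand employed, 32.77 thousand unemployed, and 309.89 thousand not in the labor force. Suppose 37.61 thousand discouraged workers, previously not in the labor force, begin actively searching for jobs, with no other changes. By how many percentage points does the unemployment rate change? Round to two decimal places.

The unemployment rate changes by +5.02 percentage points.

Initially, labor force = 641.99 + 32.77 = 674.76 thousand, so u = 32.77/674.76 = 4.86%.
After the change, unemployed and labor force both rise by 37.61 → E = 641.99, U = 70.38, labor force = 712.37 thousand.
New unemployment rate = 70.38 / 712.37 = 9.88%.
Change = 9.88% − 4.86% = +5.02 percentage points.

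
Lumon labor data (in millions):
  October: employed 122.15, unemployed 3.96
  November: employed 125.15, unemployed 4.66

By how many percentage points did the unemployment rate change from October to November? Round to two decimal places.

The unemployment rate changed by +0.45 percentage points.

October: labor force = 122.15 + 3.96 = 126.11; u = 3.96/126.11 = 3.14%.
November: labor force = 125.15 + 4.66 = 129.81; u = 4.66/129.81 = 3.59%.
Change = 3.59% − 3.14% = +0.45 pp.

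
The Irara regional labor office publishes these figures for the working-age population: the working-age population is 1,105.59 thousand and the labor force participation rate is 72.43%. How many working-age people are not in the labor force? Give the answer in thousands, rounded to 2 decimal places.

Share not in the labor force = 1 − 0.7243 = 0.2757.
Not in labor force = 0.2757 × 1,105.59 ≈ 304.81 thousand.

About 304.81 thousand are not in the labor force.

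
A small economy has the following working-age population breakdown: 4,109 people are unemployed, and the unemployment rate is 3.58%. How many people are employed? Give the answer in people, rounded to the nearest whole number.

Labor force = U / u = 4,109 / 0.0358 ≈ 114,777.
Employed = labor force − unemployed = 114,777 − 4,109 = 110,668.

About 110,668 are employed.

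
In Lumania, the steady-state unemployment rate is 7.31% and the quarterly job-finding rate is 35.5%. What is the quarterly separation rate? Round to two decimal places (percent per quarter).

From u* = s/(s+f): s = u·f/(1−u).
s = 0.0731 × 35.5 / (1 − 0.0731) = 2.5951 / 0.9269 ≈ 2.80% per quarter.

Separation rate ≈ 2.80% per quarter.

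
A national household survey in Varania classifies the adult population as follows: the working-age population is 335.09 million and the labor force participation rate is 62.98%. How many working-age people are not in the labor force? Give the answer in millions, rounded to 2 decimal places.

Share not in the labor force = 1 − 0.6298 = 0.3702.
Not in labor force = 0.3702 × 335.09 ≈ 124.05 million.

About 124.05 million are not in the labor force.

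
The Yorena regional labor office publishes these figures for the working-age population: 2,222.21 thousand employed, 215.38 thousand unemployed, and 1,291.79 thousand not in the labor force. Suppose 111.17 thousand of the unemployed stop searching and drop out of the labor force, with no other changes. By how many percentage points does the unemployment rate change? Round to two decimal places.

The unemployment rate changes by −4.36 percentage points.

Initially, labor force = 2,222.21 + 215.38 = 2,437.59 thousand, so u = 215.38/2,437.59 = 8.84%.
After the change, unemployed and labor force both fall by 111.17 → E = 2,222.21, U = 104.21, labor force = 2,326.42 thousand.
New unemployment rate = 104.21 / 2,326.42 = 4.48%.
Change = 4.48% − 8.84% = −4.36 percentage points.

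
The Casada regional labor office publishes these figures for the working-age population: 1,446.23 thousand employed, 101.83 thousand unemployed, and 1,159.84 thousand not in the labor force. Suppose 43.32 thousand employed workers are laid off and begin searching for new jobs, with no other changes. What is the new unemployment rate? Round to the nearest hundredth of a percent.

New unemployment rate ≈ 9.38%.

Initially, labor force = 1,446.23 + 101.83 = 1,548.06 thousand, so u = 101.83/1,548.06 = 6.58%.
After the change, employed falls and unemployed rises by 43.32; labor force unchanged → E = 1,402.91, U = 145.15, labor force = 1,548.06 thousand.
New unemployment rate = 145.15 / 1,548.06 = 9.38%.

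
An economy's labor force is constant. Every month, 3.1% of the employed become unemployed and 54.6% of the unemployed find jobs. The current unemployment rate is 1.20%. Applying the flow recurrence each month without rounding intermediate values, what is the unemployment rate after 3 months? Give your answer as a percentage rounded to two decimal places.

With a fixed labor force, u_{t+1} = u_t + s·(1−u_t) − f·u_t = u_t·(1−s−f) + s.
Here 1−s−f = 0.423 and s = 0.031.
u_1 = 0.012000 × 0.423 + 0.031 = 0.036076.
u_2 = 0.036076 × 0.423 + 0.031 = 0.046260.
u_3 = 0.046260 × 0.423 + 0.031 = 0.050568.

Unemployment rate after three months ≈ 5.06%.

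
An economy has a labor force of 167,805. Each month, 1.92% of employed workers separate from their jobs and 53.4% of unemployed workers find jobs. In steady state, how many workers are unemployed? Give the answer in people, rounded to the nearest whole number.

About 5,824 are unemployed in steady state.

Steady-state unemployment rate u* = s/(s+f) = 1.92/(1.92+53.4) = 0.034707.
Unemployed = u* × labor force = 0.034707 × 167,805 ≈ 5,824.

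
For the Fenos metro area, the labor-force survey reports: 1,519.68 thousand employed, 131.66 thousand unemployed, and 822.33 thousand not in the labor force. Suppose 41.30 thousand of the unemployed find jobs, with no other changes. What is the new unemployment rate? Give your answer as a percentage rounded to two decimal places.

Initially, labor force = 1,519.68 + 131.66 = 1,651.34 thousand, so u = 131.66/1,651.34 = 7.97%.
After the change, unemployed falls and employed rises by 41.30; labor force unchanged → E = 1,560.98, U = 90.36, labor force = 1,651.34 thousand.
New unemployment rate = 90.36 / 1,651.34 = 5.47%.

New unemployment rate ≈ 5.47%.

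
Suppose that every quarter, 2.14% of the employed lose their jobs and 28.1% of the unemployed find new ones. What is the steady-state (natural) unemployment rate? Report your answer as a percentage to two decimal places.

At steady state the flows balance: s·E = f·U, so U/(E+U) = s/(s+f).
u* = 2.14 / (2.14 + 28.1) = 2.14 / 30.24 = 7.08%.

Steady-state unemployment rate ≈ 7.08%.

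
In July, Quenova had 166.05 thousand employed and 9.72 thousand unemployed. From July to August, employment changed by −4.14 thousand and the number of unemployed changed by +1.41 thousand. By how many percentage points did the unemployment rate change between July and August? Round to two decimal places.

July: labor force = 166.05 + 9.72 = 175.77; u = 9.72/175.77 = 5.53%.
August: labor force = 161.91 + 11.13 = 173.04; u = 11.13/173.04 = 6.43%.
Change = 6.43% − 5.53% = +0.90 pp.

The unemployment rate changed by +0.90 percentage points.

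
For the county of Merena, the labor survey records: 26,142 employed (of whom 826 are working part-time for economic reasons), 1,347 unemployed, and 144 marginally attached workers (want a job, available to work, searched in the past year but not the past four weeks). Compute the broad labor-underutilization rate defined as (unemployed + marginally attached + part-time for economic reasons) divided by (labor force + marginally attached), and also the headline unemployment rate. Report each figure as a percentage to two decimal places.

Labor force = 26,142 + 1,347 = 27,489.
Numerator = 1,347 + 144 + 826 = 2,317.
Denominator = 27,489 + 144 = 27,633.
Broad rate = 2,317 / 27,633 = 8.38%.
Headline unemployment rate = 1,347 / 27,489 = 4.90%.

Broad underutilization rate ≈ 8.38%; headline unemployment rate ≈ 4.90%.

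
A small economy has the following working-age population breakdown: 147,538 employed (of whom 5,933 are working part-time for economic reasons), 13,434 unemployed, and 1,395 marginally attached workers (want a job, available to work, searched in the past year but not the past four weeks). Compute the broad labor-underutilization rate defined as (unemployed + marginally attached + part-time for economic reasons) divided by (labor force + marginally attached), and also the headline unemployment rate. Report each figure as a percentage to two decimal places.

Labor force = 147,538 + 13,434 = 160,972.
Numerator = 13,434 + 1,395 + 5,933 = 20,762.
Denominator = 160,972 + 1,395 = 162,367.
Broad rate = 20,762 / 162,367 = 12.79%.
Headline unemployment rate = 13,434 / 160,972 = 8.35%.

Broad underutilization rate ≈ 12.79%; headline unemployment rate ≈ 8.35%.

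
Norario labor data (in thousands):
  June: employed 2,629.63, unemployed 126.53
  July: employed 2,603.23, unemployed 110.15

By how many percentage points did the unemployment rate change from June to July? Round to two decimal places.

The unemployment rate changed by −0.53 percentage points.

June: labor force = 2,629.63 + 126.53 = 2,756.16; u = 126.53/2,756.16 = 4.59%.
July: labor force = 2,603.23 + 110.15 = 2,713.38; u = 110.15/2,713.38 = 4.06%.
Change = 4.06% − 4.59% = −0.53 pp.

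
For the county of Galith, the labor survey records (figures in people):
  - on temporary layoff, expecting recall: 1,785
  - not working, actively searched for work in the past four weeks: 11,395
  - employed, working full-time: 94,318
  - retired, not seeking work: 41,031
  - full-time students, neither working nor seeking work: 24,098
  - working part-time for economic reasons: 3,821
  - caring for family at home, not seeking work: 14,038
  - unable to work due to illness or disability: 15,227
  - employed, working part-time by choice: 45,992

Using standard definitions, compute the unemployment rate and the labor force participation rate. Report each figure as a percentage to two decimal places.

Employed = 94,318 + 3,821 + 45,992 = 144,131 (anyone who worked, including part-time for economic reasons, counts as employed).
Unemployed = 1,785 + 11,395 = 13,180 (jobless and actively searching, or on temporary layoff).
Labor force = 144,131 + 13,180 = 157,311.
Not in labor force = 41,031 + 24,098 + 14,038 + 15,227 = 94,394 (those not working and not actively searching are outside the labor force).
Civilian working-age population = 157,311 + 94,394 = 251,705.
Unemployment rate = 13,180 / 157,311 = 8.38%.
Labor force participation rate = 157,311 / 251,705 = 62.50%.

Unemployment rate ≈ 8.38%; labor force participation rate ≈ 62.50%.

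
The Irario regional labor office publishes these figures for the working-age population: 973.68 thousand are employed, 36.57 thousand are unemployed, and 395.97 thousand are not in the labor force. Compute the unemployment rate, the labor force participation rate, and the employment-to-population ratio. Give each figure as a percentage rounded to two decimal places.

Labor force = employed + unemployed = 973.68 + 36.57 = 1,010.25 thousand.
Working-age population = 1,010.25 + 395.97 = 1,406.22 thousand.
Unemployment rate = 36.57 / 1,010.25 = 3.62%.
Labor force participation rate = 1,010.25 / 1,406.22 = 71.84%.
Employment-population ratio = 973.68 / 1,406.22 = 69.24%.

Unemployment rate ≈ 3.62%; labor force participation rate ≈ 71.84%; employment-population ratio ≈ 69.24%.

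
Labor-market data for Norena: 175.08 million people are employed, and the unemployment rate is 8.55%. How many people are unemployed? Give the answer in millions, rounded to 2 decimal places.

Let U be the number unemployed. The labor force is E + U, and U/(E+U) = 0.0855.
So U = 0.0855 × 175.08 / (1 − 0.0855) = 14.9693 / 0.9145 ≈ 16.37 million.

About 16.37 million are unemployed.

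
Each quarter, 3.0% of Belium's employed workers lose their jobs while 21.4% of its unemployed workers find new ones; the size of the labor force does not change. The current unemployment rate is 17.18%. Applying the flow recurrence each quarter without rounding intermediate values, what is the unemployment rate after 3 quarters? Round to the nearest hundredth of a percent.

With a fixed labor force, u_{t+1} = u_t + s·(1−u_t) − f·u_t = u_t·(1−s−f) + s.
Here 1−s−f = 0.756 and s = 0.030.
u_1 = 0.171800 × 0.756 + 0.030 = 0.159881.
u_2 = 0.159881 × 0.756 + 0.030 = 0.150870.
u_3 = 0.150870 × 0.756 + 0.030 = 0.144058.

Unemployment rate after three quarters ≈ 14.41%.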